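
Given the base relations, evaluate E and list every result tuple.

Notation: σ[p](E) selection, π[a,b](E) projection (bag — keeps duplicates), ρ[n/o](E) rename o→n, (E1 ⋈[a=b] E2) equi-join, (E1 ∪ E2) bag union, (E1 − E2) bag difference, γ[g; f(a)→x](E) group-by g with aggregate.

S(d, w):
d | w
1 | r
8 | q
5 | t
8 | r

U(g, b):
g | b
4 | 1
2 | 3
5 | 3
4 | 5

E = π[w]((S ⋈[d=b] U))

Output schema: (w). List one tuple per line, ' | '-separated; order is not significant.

Subexpression sizes:
  S → 4
  U → 4
  (S ⋈[d=b] U) → 2
  π[w]((S ⋈[d=b] U)) → 2

== RESULT ==
w
r
t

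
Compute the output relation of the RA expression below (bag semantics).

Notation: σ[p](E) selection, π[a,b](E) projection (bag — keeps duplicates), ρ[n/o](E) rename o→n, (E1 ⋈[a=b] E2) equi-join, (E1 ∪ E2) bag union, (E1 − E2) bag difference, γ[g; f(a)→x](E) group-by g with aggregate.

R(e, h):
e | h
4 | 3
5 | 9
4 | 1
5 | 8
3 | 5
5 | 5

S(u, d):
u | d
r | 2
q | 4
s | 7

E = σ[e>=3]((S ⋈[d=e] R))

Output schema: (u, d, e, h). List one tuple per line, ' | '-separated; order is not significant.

Subexpression sizes:
  S → 3
  R → 6
  (S ⋈[d=e] R) → 2
  σ[e>=3]((S ⋈[d=e] R)) → 2

== RESULT ==
u | d | e | h
q | 4 | 4 | 1
q | 4 | 4 | 3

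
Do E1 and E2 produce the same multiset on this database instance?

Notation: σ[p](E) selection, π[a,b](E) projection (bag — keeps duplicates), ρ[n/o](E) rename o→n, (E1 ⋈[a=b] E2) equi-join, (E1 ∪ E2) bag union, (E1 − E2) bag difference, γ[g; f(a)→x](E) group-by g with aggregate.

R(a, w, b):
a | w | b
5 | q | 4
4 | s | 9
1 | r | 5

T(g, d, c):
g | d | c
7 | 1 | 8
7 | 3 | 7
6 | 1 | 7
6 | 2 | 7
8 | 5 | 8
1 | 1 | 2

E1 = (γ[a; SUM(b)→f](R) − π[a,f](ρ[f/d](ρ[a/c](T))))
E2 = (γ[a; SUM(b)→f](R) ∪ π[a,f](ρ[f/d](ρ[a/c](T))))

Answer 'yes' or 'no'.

E1 stepwise |·|:
  R → 3
  γ[a; SUM(b)→f](R) → 3
  T → 6
  ρ[a/c](T) → 6
  ρ[f/d](ρ[a/c](T)) → 6
  π[a,f](ρ[f/d](ρ[a/c](T))) → 6
  (γ[a; SUM(b)→f](R) − π[a,f](ρ[f/d](ρ[a/c](T)))) → 3
E2 stepwise |·|:
  R → 3
  γ[a; SUM(b)→f](R) → 3
  T → 6
  ρ[a/c](T) → 6
  ρ[f/d](ρ[a/c](T)) → 6
  π[a,f](ρ[f/d](ρ[a/c](T))) → 6
  (γ[a; SUM(b)→f](R) ∪ π[a,f](ρ[f/d](ρ[a/c](T)))) → 9

E1 result:
a | f
1 | 5
4 | 9
5 | 4
E2 result:
a | f
1 | 5
2 | 1
4 | 9
5 | 4
7 | 1
7 | 2
7 | 3
8 | 1
8 | 5
Witness: (7, 1) appears 0× in E1 but 1× in E2.

no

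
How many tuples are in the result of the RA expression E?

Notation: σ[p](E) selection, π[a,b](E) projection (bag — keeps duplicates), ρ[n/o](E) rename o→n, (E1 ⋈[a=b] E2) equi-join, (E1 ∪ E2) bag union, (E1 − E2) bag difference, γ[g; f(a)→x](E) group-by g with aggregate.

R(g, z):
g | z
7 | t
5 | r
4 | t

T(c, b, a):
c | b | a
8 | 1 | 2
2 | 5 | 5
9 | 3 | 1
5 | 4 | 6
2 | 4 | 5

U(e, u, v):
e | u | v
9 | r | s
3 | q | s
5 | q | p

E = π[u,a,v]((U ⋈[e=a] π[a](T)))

Stepwise |·|:
  U → 3
  T → 5
  π[a](T) → 5
  (U ⋈[e=a] π[a](T)) → 2
  π[u,a,v]((U ⋈[e=a] π[a](T))) → 2

|E| = 2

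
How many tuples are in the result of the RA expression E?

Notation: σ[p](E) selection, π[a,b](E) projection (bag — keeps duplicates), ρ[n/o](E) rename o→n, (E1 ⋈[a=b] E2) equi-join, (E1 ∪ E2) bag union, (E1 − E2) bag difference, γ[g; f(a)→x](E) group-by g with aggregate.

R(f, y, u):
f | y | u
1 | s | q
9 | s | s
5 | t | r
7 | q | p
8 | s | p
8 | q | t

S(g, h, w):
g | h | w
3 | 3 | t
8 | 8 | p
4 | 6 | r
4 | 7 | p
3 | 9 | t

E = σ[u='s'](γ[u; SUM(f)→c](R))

Per-node cardinality:
  R → 6
  γ[u; SUM(f)→c](R) → 5
  σ[u='s'](γ[u; SUM(f)→c](R)) → 1

|E| = 1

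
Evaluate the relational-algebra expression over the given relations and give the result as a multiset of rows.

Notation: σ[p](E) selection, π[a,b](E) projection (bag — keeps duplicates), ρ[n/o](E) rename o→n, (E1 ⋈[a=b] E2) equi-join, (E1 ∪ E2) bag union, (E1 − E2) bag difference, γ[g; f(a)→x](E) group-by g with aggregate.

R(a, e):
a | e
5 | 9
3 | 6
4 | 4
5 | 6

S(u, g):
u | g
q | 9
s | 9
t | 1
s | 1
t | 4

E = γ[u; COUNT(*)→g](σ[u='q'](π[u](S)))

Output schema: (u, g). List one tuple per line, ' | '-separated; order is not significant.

Stepwise |·|:
  S → 5
  π[u](S) → 5
  σ[u='q'](π[u](S)) → 1
  γ[u; COUNT(*)→g](σ[u='q'](π[u](S))) → 1

== RESULT ==
u | g
q | 1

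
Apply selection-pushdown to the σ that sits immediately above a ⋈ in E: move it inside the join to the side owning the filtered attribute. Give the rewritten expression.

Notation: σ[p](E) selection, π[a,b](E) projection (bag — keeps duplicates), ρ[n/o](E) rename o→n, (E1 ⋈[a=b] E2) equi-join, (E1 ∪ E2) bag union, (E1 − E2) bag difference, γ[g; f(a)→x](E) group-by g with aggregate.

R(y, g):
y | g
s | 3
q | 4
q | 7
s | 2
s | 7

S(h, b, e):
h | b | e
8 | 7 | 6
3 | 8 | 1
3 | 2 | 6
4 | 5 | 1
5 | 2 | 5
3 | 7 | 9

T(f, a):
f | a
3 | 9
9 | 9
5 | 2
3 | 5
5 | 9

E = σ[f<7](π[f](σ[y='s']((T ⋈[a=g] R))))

σ filters on y, owned by the right side.
E' = σ[f<7](π[f]((T ⋈[a=g] σ[y='s'](R))))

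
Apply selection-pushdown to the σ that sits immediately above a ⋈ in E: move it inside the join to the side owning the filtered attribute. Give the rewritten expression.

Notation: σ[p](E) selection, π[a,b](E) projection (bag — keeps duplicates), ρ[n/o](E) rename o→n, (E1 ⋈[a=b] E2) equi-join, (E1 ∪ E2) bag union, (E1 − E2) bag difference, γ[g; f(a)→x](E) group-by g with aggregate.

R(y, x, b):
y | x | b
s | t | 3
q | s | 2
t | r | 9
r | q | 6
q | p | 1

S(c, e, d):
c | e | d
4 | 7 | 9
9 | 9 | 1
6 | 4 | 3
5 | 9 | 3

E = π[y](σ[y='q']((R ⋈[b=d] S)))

σ filters on y, owned by the left side.
E' = π[y]((σ[y='q'](R) ⋈[b=d] S))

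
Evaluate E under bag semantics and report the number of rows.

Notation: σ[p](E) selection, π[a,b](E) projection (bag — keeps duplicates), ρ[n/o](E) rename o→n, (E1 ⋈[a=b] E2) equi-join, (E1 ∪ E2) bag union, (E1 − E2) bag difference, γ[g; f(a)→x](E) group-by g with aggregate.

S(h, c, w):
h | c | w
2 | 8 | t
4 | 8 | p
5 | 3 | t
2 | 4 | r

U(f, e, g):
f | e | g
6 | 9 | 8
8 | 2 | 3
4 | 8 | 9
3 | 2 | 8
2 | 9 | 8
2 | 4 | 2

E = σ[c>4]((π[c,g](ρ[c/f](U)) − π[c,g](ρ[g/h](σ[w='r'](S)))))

Subexpression sizes:
  U → 6
  ρ[c/f](U) → 6
  π[c,g](ρ[c/f](U)) → 6
  S → 4
  σ[w='r'](S) → 1
  ρ[g/h](σ[w='r'](S)) → 1
  π[c,g](ρ[g/h](σ[w='r'](S))) → 1
  (π[c,g](ρ[c/f](U)) − π[c,g](ρ[g/h](σ[w='r'](S)))) → 6
  σ[c>4]((π[c,g](ρ[c/f](U)) − π[c,g](ρ[g/h](σ[w='r'](S))))) → 2

|E| = 2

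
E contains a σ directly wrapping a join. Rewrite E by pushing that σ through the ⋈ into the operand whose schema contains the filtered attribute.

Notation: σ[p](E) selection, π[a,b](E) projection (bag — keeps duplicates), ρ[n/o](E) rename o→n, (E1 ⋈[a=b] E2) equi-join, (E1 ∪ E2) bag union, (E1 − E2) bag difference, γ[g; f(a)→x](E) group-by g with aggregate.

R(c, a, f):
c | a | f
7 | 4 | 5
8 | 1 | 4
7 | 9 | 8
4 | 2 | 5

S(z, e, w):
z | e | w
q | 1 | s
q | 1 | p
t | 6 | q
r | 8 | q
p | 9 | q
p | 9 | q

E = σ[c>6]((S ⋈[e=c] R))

σ filters on c, owned by the right side.
E' = (S ⋈[e=c] σ[c>6](R))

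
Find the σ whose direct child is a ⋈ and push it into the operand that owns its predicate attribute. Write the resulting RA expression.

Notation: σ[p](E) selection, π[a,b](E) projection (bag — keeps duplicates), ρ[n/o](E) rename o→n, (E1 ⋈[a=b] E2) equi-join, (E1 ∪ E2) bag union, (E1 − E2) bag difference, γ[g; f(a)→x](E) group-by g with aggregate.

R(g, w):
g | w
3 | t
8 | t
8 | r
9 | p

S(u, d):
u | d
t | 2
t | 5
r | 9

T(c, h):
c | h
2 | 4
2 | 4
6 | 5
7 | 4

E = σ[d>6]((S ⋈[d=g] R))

σ filters on d, owned by the left side.
E' = (σ[d>6](S) ⋈[d=g] R)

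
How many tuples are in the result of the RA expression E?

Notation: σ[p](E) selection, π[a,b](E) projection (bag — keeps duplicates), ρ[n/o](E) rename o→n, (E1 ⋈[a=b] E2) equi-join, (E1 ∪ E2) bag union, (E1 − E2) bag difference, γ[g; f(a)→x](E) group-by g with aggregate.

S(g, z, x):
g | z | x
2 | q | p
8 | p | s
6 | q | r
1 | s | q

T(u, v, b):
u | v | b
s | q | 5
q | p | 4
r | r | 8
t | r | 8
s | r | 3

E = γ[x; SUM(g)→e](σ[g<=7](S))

Per-node cardinality:
  S → 4
  σ[g<=7](S) → 3
  γ[x; SUM(g)→e](σ[g<=7](S)) → 3

|E| = 3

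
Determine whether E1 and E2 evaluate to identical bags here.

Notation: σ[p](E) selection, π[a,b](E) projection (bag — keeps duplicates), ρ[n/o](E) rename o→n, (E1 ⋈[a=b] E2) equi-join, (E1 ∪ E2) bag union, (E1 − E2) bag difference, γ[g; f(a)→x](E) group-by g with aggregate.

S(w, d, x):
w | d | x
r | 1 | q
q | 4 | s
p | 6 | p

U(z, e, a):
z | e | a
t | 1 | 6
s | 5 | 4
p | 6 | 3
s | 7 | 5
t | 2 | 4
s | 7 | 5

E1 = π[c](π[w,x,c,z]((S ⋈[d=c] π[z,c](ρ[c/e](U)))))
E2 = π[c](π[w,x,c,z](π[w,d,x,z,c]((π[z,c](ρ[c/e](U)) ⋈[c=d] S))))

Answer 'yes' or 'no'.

E1 stepwise |·|:
  S → 3
  U → 6
  ρ[c/e](U) → 6
  π[z,c](ρ[c/e](U)) → 6
  (S ⋈[d=c] π[z,c](ρ[c/e](U))) → 2
  π[w,x,c,z]((S ⋈[d=c] π[z,c](ρ[c/e](U)))) → 2
  π[c](π[w,x,c,z]((S ⋈[d=c] π[z,c](ρ[c/e](U))))) → 2
E2 stepwise |·|:
  U → 6
  ρ[c/e](U) → 6
  π[z,c](ρ[c/e](U)) → 6
  S → 3
  (π[z,c](ρ[c/e](U)) ⋈[c=d] S) → 2
  π[w,d,x,z,c]((π[z,c](ρ[c/e](U)) ⋈[c=d] S)) → 2
  π[w,x,c,z](π[w,d,x,z,c]((π[z,c](ρ[c/e](U)) ⋈[c=d] S))) → 2
  π[c](π[w,x,c,z](π[w,d,x,z,c]((π[z,c](ρ[c/e](U)) ⋈[c=d] S)))) → 2

E1 and E2 produce the same multiset:
c
1
6

yes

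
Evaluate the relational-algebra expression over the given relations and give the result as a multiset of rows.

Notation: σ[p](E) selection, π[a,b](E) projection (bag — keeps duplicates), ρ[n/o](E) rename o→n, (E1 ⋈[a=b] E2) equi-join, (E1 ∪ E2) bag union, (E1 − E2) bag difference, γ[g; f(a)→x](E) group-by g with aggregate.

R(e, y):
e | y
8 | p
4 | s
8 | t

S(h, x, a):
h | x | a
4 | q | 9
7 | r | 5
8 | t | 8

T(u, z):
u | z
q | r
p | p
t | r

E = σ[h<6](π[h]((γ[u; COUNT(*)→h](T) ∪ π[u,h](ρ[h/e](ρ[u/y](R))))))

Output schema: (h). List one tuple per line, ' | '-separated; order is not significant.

Per-node cardinality:
  T → 3
  γ[u; COUNT(*)→h](T) → 3
  R → 3
  ρ[u/y](R) → 3
  ρ[h/e](ρ[u/y](R)) → 3
  π[u,h](ρ[h/e](ρ[u/y](R))) → 3
  (γ[u; COUNT(*)→h](T) ∪ π[u,h](ρ[h/e](ρ[u/y](R)))) → 6
  π[h]((γ[u; COUNT(*)→h](T) ∪ π[u,h](ρ[h/e](ρ[u/y](R))))) → 6
  σ[h<6](π[h]((γ[u; COUNT(*)→h](T) ∪ π[u,h](ρ[h/e](ρ[u/y](R)))))) → 4

== RESULT ==
h
1
1
1
4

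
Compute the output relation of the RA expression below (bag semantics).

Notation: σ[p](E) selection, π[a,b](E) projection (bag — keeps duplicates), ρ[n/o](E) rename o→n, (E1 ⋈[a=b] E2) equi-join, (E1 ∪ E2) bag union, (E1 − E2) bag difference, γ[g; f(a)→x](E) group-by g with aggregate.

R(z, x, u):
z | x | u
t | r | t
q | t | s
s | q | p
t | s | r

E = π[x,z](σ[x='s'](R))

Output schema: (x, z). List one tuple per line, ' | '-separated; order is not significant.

Row counts bottom-up:
  R → 4
  σ[x='s'](R) → 1
  π[x,z](σ[x='s'](R)) → 1

== RESULT ==
x | z
s | t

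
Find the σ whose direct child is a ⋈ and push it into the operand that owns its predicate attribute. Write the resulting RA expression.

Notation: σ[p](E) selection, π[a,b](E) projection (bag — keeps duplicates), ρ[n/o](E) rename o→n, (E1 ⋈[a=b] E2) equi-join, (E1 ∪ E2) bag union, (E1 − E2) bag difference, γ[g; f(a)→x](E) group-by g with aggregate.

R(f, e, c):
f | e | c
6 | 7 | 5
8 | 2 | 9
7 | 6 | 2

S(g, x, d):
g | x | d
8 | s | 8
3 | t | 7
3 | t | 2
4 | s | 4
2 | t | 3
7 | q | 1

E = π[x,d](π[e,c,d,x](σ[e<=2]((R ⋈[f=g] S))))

σ filters on e, owned by the left side.
E' = π[x,d](π[e,c,d,x]((σ[e<=2](R) ⋈[f=g] S)))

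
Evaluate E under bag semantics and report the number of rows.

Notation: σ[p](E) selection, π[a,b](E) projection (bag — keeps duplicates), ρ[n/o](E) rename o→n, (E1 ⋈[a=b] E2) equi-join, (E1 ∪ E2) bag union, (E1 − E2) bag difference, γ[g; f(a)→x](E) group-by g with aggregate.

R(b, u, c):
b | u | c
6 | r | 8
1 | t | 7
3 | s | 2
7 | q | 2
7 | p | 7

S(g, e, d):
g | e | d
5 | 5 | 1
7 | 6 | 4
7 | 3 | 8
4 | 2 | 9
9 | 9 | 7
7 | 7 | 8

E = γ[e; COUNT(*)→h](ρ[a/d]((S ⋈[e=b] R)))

Per-node cardinality:
  S → 6
  R → 5
  (S ⋈[e=b] R) → 4
  ρ[a/d]((S ⋈[e=b] R)) → 4
  γ[e; COUNT(*)→h](ρ[a/d]((S ⋈[e=b] R))) → 3

|E| = 3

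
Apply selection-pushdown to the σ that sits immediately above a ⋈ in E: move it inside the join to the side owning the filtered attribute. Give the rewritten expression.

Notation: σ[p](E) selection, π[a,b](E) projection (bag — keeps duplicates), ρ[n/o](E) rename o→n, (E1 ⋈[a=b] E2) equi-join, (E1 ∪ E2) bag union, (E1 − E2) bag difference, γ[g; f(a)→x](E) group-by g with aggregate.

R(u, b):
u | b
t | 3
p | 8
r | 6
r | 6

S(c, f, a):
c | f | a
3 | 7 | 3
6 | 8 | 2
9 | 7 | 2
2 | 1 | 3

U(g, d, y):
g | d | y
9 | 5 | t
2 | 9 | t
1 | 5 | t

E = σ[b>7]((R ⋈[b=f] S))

σ filters on b, owned by the left side.
E' = (σ[b>7](R) ⋈[b=f] S)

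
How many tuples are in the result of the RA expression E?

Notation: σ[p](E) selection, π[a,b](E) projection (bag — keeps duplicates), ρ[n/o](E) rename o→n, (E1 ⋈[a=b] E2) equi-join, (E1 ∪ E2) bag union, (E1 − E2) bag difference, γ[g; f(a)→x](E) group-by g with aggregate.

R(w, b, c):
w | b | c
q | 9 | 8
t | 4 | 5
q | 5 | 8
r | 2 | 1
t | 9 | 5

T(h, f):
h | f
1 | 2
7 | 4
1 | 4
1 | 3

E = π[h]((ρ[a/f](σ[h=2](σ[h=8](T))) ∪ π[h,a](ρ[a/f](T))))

Row counts bottom-up:
  T → 4
  σ[h=8](T) → 0
  σ[h=2](σ[h=8](T)) → 0
  ρ[a/f](σ[h=2](σ[h=8](T))) → 0
  T → 4
  ρ[a/f](T) → 4
  π[h,a](ρ[a/f](T)) → 4
  (ρ[a/f](σ[h=2](σ[h=8](T))) ∪ π[h,a](ρ[a/f](T))) → 4
  π[h]((ρ[a/f](σ[h=2](σ[h=8](T))) ∪ π[h,a](ρ[a/f](T)))) → 4

|E| = 4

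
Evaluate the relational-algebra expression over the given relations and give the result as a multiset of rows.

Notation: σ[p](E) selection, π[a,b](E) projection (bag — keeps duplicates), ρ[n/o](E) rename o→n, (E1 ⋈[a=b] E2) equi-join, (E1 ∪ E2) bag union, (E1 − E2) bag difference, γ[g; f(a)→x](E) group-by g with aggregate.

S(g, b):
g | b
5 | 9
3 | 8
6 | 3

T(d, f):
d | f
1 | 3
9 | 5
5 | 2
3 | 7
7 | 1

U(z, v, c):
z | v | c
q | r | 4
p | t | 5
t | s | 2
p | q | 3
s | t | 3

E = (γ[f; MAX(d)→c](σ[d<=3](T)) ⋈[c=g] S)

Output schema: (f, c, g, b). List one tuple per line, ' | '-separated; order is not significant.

Per-node cardinality:
  T → 5
  σ[d<=3](T) → 2
  γ[f; MAX(d)→c](σ[d<=3](T)) → 2
  S → 3
  (γ[f; MAX(d)→c](σ[d<=3](T)) ⋈[c=g] S) → 1

== RESULT ==
f | c | g | b
7 | 3 | 3 | 8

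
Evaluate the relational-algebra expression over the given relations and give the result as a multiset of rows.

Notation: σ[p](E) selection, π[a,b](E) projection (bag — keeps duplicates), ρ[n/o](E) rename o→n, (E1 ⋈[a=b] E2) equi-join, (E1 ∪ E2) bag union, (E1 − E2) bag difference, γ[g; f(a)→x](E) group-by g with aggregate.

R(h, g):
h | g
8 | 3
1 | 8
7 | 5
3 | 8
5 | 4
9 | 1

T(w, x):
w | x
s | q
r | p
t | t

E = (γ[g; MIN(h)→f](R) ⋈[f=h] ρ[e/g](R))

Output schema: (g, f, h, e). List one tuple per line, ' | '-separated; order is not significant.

Per-node cardinality:
  R → 6
  γ[g; MIN(h)→f](R) → 5
  R → 6
  ρ[e/g](R) → 6
  (γ[g; MIN(h)→f](R) ⋈[f=h] ρ[e/g](R)) → 5

== RESULT ==
g | f | h | e
1 | 9 | 9 | 1
3 | 8 | 8 | 3
4 | 5 | 5 | 4
5 | 7 | 7 | 5
8 | 1 | 1 | 8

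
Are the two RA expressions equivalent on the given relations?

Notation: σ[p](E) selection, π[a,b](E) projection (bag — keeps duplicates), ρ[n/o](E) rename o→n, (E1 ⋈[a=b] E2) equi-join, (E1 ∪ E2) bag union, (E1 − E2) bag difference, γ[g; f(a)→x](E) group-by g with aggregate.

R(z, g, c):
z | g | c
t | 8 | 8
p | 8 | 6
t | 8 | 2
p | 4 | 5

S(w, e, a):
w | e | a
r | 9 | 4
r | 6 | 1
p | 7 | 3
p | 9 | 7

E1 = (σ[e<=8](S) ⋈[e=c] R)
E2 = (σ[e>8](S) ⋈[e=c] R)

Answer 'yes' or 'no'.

E1 stepwise |·|:
  S → 4
  σ[e<=8](S) → 2
  R → 4
  (σ[e<=8](S) ⋈[e=c] R) → 1
E2 stepwise |·|:
  S → 4
  σ[e>8](S) → 2
  R → 4
  (σ[e>8](S) ⋈[e=c] R) → 0

E1 result:
w | e | a | z | g | c
r | 6 | 1 | p | 8 | 6
E2 result:
w | e | a | z | g | c
(0 rows)
Witness: ('r', 6, 1, 'p', 8, 6) appears 1× in E1 but 0× in E2.

no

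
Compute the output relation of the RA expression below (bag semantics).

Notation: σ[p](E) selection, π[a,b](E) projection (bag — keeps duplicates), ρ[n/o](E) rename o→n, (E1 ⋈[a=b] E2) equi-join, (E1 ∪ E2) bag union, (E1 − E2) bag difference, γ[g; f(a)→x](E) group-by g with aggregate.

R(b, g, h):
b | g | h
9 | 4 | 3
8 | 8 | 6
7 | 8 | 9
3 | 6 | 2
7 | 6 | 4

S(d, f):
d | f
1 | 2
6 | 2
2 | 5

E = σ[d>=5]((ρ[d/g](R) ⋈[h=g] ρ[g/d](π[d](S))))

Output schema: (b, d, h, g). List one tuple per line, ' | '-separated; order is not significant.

Row counts bottom-up:
  R → 5
  ρ[d/g](R) → 5
  S → 3
  π[d](S) → 3
  ρ[g/d](π[d](S)) → 3
  (ρ[d/g](R) ⋈[h=g] ρ[g/d](π[d](S))) → 2
  σ[d>=5]((ρ[d/g](R) ⋈[h=g] ρ[g/d](π[d](S)))) → 2

== RESULT ==
b | d | h | g
3 | 6 | 2 | 2
8 | 8 | 6 | 6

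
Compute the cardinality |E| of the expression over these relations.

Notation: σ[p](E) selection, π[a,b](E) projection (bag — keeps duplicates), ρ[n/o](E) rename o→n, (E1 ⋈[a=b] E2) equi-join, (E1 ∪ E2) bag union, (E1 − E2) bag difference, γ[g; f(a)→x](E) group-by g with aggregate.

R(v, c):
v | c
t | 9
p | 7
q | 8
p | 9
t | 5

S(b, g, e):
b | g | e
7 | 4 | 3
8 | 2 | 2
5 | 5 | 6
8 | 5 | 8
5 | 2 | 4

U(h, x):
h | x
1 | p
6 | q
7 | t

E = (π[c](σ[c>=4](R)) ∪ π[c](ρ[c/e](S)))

Subexpression sizes:
  R → 5
  σ[c>=4](R) → 5
  π[c](σ[c>=4](R)) → 5
  S → 5
  ρ[c/e](S) → 5
  π[c](ρ[c/e](S)) → 5
  (π[c](σ[c>=4](R)) ∪ π[c](ρ[c/e](S))) → 10

|E| = 10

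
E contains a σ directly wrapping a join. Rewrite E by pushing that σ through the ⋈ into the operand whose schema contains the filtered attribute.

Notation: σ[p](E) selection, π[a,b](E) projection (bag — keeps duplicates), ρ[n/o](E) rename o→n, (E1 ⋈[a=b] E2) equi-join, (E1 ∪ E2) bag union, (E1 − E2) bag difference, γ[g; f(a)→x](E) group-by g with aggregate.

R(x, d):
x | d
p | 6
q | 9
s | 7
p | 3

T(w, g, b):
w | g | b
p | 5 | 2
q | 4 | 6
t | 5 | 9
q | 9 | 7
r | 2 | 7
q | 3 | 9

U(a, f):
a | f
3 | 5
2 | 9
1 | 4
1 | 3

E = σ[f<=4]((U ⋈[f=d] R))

σ filters on f, owned by the left side.
E' = (σ[f<=4](U) ⋈[f=d] R)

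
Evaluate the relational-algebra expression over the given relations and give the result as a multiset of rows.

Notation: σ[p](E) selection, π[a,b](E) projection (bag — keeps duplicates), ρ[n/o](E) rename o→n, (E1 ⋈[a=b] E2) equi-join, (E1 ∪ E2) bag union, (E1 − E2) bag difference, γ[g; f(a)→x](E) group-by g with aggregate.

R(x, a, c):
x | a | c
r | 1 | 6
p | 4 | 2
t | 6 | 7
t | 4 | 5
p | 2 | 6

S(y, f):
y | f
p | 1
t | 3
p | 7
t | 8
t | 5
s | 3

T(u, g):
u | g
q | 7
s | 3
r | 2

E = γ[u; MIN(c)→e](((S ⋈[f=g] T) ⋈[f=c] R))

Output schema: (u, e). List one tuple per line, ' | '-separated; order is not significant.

Per-node cardinality:
  S → 6
  T → 3
  (S ⋈[f=g] T) → 3
  R → 5
  ((S ⋈[f=g] T) ⋈[f=c] R) → 1
  γ[u; MIN(c)→e](((S ⋈[f=g] T) ⋈[f=c] R)) → 1

== RESULT ==
u | e
q | 7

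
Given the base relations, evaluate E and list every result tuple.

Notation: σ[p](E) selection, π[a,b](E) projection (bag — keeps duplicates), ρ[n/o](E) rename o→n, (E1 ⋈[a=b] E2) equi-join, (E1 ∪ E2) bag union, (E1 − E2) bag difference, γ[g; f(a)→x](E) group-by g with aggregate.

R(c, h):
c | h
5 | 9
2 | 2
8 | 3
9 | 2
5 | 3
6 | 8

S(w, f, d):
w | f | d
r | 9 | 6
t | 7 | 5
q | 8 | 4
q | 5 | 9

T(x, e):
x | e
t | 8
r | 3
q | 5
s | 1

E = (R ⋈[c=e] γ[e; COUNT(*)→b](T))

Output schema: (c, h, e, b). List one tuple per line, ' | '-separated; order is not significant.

Subexpression sizes:
  R → 6
  T → 4
  γ[e; COUNT(*)→b](T) → 4
  (R ⋈[c=e] γ[e; COUNT(*)→b](T)) → 3

== RESULT ==
c | h | e | b
5 | 3 | 5 | 1
5 | 9 | 5 | 1
8 | 3 | 8 | 1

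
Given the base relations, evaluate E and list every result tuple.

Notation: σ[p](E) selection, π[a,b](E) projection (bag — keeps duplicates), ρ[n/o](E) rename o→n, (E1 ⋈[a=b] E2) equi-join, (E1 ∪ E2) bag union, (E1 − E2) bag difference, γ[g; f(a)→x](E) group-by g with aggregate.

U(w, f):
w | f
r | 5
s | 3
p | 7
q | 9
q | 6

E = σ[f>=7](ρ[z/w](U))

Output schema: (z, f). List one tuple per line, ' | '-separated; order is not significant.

Row counts bottom-up:
  U → 5
  ρ[z/w](U) → 5
  σ[f>=7](ρ[z/w](U)) → 2

== RESULT ==
z | f
p | 7
q | 9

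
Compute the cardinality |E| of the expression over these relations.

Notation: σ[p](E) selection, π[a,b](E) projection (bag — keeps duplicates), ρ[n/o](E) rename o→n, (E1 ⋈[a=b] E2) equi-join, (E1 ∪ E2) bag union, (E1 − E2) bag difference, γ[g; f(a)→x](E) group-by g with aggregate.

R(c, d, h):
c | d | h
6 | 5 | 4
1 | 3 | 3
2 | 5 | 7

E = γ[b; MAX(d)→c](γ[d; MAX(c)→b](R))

Row counts bottom-up:
  R → 3
  γ[d; MAX(c)→b](R) → 2
  γ[b; MAX(d)→c](γ[d; MAX(c)→b](R)) → 2

|E| = 2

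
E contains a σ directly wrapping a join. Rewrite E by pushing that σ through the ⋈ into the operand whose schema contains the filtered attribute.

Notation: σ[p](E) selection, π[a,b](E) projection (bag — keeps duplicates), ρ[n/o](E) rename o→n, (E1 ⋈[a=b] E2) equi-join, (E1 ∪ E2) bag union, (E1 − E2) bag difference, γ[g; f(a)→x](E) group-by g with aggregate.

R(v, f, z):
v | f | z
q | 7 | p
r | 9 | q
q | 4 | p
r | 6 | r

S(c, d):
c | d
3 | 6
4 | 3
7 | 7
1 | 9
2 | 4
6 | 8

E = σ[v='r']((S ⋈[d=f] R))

σ filters on v, owned by the right side.
E' = (S ⋈[d=f] σ[v='r'](R))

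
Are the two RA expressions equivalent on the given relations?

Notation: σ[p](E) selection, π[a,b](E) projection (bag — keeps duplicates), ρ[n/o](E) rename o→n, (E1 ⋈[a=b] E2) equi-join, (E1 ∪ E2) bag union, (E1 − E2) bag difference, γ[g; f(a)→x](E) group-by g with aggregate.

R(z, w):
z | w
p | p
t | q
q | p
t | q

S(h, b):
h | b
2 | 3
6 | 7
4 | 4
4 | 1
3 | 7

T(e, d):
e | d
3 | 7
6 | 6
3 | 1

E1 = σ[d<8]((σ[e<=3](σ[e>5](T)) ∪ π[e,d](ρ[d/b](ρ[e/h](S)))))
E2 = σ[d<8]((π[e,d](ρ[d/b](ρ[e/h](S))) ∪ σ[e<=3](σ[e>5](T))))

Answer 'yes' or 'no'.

E1 subexpression sizes:
  T → 3
  σ[e>5](T) → 1
  σ[e<=3](σ[e>5](T)) → 0
  S → 5
  ρ[e/h](S) → 5
  ρ[d/b](ρ[e/h](S)) → 5
  π[e,d](ρ[d/b](ρ[e/h](S))) → 5
  (σ[e<=3](σ[e>5](T)) ∪ π[e,d](ρ[d/b](ρ[e/h](S)))) → 5
  σ[d<8]((σ[e<=3](σ[e>5](T)) ∪ π[e,d](ρ[d/b](ρ[e/h](S))))) → 5
E2 subexpression sizes:
  S → 5
  ρ[e/h](S) → 5
  ρ[d/b](ρ[e/h](S)) → 5
  π[e,d](ρ[d/b](ρ[e/h](S))) → 5
  T → 3
  σ[e>5](T) → 1
  σ[e<=3](σ[e>5](T)) → 0
  (π[e,d](ρ[d/b](ρ[e/h](S))) ∪ σ[e<=3](σ[e>5](T))) → 5
  σ[d<8]((π[e,d](ρ[d/b](ρ[e/h](S))) ∪ σ[e<=3](σ[e>5](T)))) → 5

E1 and E2 produce the same multiset:
e | d
2 | 3
3 | 7
4 | 1
4 | 4
6 | 7

yes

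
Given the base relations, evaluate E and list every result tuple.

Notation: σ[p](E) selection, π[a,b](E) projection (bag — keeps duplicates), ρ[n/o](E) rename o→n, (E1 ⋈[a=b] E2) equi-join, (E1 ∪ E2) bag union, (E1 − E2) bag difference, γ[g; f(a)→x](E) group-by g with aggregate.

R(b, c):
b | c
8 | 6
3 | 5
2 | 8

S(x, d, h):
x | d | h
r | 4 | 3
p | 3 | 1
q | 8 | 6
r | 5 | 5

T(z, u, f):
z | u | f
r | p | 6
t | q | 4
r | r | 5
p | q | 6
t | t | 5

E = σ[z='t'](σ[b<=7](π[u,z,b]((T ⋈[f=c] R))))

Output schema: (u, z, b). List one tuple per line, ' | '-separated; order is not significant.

Stepwise |·|:
  T → 5
  R → 3
  (T ⋈[f=c] R) → 4
  π[u,z,b]((T ⋈[f=c] R)) → 4
  σ[b<=7](π[u,z,b]((T ⋈[f=c] R))) → 2
  σ[z='t'](σ[b<=7](π[u,z,b]((T ⋈[f=c] R)))) → 1

== RESULT ==
u | z | b
t | t | 3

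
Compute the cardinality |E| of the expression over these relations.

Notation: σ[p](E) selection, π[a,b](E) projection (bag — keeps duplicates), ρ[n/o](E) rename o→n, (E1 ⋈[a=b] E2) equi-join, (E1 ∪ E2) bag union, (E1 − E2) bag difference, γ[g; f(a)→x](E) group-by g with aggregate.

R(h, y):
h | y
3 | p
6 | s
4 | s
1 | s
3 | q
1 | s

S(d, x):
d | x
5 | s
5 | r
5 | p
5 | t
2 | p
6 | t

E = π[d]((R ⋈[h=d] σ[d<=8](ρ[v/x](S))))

Subexpression sizes:
  R → 6
  S → 6
  ρ[v/x](S) → 6
  σ[d<=8](ρ[v/x](S)) → 6
  (R ⋈[h=d] σ[d<=8](ρ[v/x](S))) → 1
  π[d]((R ⋈[h=d] σ[d<=8](ρ[v/x](S)))) → 1

|E| = 1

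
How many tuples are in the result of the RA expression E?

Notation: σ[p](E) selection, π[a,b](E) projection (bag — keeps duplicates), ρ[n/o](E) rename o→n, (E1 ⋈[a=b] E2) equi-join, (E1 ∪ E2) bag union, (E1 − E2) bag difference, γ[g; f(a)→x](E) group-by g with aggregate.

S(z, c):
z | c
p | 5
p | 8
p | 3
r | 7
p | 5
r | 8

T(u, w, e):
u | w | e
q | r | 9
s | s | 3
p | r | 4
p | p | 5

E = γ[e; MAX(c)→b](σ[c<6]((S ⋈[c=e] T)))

Subexpression sizes:
  S → 6
  T → 4
  (S ⋈[c=e] T) → 3
  σ[c<6]((S ⋈[c=e] T)) → 3
  γ[e; MAX(c)→b](σ[c<6]((S ⋈[c=e] T))) → 2

|E| = 2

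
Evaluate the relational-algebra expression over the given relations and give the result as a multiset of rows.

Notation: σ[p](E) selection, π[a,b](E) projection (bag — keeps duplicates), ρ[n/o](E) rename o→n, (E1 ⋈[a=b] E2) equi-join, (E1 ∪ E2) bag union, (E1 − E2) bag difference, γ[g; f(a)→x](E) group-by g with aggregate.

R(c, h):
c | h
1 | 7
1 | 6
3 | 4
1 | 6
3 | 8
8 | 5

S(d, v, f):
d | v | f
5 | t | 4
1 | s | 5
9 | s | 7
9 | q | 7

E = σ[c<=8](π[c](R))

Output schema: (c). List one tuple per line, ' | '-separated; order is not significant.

Row counts bottom-up:
  R → 6
  π[c](R) → 6
  σ[c<=8](π[c](R)) → 6

== RESULT ==
c
1
1
1
3
3
8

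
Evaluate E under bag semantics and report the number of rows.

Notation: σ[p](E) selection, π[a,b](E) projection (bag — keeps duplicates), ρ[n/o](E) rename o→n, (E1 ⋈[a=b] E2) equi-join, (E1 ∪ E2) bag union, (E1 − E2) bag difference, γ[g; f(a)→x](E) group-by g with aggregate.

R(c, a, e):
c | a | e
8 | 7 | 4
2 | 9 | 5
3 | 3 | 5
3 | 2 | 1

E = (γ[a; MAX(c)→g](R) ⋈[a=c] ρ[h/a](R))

Subexpression sizes:
  R → 4
  γ[a; MAX(c)→g](R) → 4
  R → 4
  ρ[h/a](R) → 4
  (γ[a; MAX(c)→g](R) ⋈[a=c] ρ[h/a](R)) → 3

|E| = 3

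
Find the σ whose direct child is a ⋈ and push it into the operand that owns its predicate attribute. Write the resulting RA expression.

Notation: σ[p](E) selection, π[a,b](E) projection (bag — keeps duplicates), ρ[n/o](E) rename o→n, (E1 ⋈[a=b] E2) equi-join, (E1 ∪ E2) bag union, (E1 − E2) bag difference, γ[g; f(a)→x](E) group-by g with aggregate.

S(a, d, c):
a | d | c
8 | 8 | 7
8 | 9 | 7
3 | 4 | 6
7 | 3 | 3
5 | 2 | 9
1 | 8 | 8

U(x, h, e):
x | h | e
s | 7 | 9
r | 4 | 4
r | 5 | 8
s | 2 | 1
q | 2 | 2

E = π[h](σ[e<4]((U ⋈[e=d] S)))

σ filters on e, owned by the left side.
E' = π[h]((σ[e<4](U) ⋈[e=d] S))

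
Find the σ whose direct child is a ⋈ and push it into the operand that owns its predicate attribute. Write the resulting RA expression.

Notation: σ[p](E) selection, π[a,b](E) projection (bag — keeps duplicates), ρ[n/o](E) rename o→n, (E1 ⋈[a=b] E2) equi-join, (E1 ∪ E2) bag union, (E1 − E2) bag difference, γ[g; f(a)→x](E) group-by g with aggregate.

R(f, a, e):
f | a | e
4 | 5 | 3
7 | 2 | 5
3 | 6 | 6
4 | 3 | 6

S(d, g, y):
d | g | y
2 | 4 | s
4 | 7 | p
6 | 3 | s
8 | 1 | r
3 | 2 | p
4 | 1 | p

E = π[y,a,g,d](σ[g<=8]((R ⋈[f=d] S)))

σ filters on g, owned by the right side.
E' = π[y,a,g,d]((R ⋈[f=d] σ[g<=8](S)))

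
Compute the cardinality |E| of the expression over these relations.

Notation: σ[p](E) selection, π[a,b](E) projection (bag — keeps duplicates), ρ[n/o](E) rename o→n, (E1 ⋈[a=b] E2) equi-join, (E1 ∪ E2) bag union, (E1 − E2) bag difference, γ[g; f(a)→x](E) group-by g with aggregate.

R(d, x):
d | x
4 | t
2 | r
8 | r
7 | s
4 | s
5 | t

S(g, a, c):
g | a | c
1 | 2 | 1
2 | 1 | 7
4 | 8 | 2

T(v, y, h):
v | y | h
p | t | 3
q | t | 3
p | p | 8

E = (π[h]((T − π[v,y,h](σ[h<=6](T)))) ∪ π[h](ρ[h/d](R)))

Per-node cardinality:
  T → 3
  T → 3
  σ[h<=6](T) → 2
  π[v,y,h](σ[h<=6](T)) → 2
  (T − π[v,y,h](σ[h<=6](T))) → 1
  π[h]((T − π[v,y,h](σ[h<=6](T)))) → 1
  R → 6
  ρ[h/d](R) → 6
  π[h](ρ[h/d](R)) → 6
  (π[h]((T − π[v,y,h](σ[h<=6](T)))) ∪ π[h](ρ[h/d](R))) → 7

|E| = 7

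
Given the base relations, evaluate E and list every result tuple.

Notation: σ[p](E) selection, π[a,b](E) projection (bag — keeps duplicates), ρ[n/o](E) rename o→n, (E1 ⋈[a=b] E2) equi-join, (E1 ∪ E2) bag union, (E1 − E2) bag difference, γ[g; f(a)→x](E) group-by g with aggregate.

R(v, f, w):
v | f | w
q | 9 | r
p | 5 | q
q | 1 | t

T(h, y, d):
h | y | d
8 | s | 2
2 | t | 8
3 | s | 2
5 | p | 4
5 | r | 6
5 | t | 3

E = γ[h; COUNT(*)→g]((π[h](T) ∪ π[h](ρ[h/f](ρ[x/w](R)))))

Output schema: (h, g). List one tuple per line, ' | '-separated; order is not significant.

Per-node cardinality:
  T → 6
  π[h](T) → 6
  R → 3
  ρ[x/w](R) → 3
  ρ[h/f](ρ[x/w](R)) → 3
  π[h](ρ[h/f](ρ[x/w](R))) → 3
  (π[h](T) ∪ π[h](ρ[h/f](ρ[x/w](R)))) → 9
  γ[h; COUNT(*)→g]((π[h](T) ∪ π[h](ρ[h/f](ρ[x/w](R))))) → 6

== RESULT ==
h | g
1 | 1
2 | 1
3 | 1
5 | 4
8 | 1
9 | 1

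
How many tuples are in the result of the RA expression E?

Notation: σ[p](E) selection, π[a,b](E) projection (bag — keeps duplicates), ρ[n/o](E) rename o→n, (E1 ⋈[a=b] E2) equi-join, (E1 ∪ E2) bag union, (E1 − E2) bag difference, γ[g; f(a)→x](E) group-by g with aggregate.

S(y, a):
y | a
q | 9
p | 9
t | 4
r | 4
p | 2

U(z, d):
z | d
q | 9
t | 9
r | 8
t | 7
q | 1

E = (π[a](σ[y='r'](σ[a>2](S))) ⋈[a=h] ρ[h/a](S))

Stepwise |·|:
  S → 5
  σ[a>2](S) → 4
  σ[y='r'](σ[a>2](S)) → 1
  π[a](σ[y='r'](σ[a>2](S))) → 1
  S → 5
  ρ[h/a](S) → 5
  (π[a](σ[y='r'](σ[a>2](S))) ⋈[a=h] ρ[h/a](S)) → 2

|E| = 2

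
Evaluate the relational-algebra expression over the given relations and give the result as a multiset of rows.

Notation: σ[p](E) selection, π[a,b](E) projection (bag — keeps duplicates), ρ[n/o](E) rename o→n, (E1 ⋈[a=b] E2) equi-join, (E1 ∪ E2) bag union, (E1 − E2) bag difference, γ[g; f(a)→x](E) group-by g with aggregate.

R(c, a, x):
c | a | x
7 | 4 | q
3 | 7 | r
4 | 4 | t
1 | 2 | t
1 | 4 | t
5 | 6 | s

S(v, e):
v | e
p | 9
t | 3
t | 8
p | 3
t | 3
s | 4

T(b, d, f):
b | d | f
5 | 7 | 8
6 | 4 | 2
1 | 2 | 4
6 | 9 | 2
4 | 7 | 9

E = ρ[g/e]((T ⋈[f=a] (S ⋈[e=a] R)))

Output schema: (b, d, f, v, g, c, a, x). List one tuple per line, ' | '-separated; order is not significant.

Row counts bottom-up:
  T → 5
  S → 6
  R → 6
  (S ⋈[e=a] R) → 3
  (T ⋈[f=a] (S ⋈[e=a] R)) → 3
  ρ[g/e]((T ⋈[f=a] (S ⋈[e=a] R))) → 3

== RESULT ==
b | d | f | v | g | c | a | x
1 | 2 | 4 | s | 4 | 1 | 4 | t
1 | 2 | 4 | s | 4 | 4 | 4 | t
1 | 2 | 4 | s | 4 | 7 | 4 | q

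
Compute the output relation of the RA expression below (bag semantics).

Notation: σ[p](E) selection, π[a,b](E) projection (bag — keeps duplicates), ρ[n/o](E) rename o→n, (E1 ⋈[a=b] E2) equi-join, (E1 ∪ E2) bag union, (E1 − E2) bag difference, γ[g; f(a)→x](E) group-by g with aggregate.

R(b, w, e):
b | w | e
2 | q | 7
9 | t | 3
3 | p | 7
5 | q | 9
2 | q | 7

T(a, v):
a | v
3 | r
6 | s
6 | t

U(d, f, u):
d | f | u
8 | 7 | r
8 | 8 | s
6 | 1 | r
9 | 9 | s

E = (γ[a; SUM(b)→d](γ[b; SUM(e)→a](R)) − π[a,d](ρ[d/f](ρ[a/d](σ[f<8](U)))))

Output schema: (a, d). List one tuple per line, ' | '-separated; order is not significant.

Per-node cardinality:
  R → 5
  γ[b; SUM(e)→a](R) → 4
  γ[a; SUM(b)→d](γ[b; SUM(e)→a](R)) → 4
  U → 4
  σ[f<8](U) → 2
  ρ[a/d](σ[f<8](U)) → 2
  ρ[d/f](ρ[a/d](σ[f<8](U))) → 2
  π[a,d](ρ[d/f](ρ[a/d](σ[f<8](U)))) → 2
  (γ[a; SUM(b)→d](γ[b; SUM(e)→a](R)) − π[a,d](ρ[d/f](ρ[a/d](σ[f<8](U))))) → 4

== RESULT ==
a | d
3 | 9
7 | 3
9 | 5
14 | 2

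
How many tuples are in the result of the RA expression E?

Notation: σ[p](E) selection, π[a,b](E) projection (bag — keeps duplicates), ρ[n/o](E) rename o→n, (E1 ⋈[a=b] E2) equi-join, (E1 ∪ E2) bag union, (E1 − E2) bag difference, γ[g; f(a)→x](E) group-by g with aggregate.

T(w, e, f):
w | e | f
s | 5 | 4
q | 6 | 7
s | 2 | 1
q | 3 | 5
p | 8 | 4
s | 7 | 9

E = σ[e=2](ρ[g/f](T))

Row counts bottom-up:
  T → 6
  ρ[g/f](T) → 6
  σ[e=2](ρ[g/f](T)) → 1

|E| = 1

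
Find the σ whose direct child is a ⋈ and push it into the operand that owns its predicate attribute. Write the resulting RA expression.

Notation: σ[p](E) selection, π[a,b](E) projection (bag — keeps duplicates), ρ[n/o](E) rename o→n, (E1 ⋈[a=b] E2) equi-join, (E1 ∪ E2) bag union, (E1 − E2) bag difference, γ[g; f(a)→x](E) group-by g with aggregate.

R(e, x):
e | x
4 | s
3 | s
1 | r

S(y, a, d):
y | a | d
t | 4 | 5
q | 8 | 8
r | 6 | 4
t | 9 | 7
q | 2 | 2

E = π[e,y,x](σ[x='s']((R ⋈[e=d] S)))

σ filters on x, owned by the left side.
E' = π[e,y,x]((σ[x='s'](R) ⋈[e=d] S))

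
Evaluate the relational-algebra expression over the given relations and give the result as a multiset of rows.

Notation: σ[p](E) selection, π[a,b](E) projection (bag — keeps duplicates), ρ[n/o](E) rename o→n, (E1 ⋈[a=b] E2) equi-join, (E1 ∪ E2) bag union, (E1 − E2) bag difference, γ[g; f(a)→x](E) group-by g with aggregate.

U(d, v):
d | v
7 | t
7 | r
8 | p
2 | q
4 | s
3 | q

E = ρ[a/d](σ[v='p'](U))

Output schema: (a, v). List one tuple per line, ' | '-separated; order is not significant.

Per-node cardinality:
  U → 6
  σ[v='p'](U) → 1
  ρ[a/d](σ[v='p'](U)) → 1

== RESULT ==
a | v
8 | p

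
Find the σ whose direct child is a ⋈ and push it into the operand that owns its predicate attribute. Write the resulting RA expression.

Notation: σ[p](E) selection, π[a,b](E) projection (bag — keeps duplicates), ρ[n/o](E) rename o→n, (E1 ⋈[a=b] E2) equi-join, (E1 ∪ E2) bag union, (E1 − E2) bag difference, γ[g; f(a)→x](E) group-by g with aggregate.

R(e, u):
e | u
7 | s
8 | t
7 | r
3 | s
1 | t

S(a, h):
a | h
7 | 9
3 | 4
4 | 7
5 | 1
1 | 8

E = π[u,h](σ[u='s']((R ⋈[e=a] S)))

σ filters on u, owned by the left side.
E' = π[u,h]((σ[u='s'](R) ⋈[e=a] S))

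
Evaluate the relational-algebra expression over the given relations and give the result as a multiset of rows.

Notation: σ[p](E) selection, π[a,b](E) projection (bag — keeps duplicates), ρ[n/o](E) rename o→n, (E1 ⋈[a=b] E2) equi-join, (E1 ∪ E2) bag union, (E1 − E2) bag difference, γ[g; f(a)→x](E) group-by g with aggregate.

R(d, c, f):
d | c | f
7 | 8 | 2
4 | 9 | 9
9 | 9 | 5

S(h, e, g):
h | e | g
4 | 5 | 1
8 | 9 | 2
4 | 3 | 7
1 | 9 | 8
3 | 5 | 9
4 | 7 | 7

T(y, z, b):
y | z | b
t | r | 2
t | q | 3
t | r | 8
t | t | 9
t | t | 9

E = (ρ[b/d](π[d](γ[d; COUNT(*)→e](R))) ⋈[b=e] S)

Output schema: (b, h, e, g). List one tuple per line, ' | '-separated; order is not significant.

Row counts bottom-up:
  R → 3
  γ[d; COUNT(*)→e](R) → 3
  π[d](γ[d; COUNT(*)→e](R)) → 3
  ρ[b/d](π[d](γ[d; COUNT(*)→e](R))) → 3
  S → 6
  (ρ[b/d](π[d](γ[d; COUNT(*)→e](R))) ⋈[b=e] S) → 3

== RESULT ==
b | h | e | g
7 | 4 | 7 | 7
9 | 1 | 9 | 8
9 | 8 | 9 | 2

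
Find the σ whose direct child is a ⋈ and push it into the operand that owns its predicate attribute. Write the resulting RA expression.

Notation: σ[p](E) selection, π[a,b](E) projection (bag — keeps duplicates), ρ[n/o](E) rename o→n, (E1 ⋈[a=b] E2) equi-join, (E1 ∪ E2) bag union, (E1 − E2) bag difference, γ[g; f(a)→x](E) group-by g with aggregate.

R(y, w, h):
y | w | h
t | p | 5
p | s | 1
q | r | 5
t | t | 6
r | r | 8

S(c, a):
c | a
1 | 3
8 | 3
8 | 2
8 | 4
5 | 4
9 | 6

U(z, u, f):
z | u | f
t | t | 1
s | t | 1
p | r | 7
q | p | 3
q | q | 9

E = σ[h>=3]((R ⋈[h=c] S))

σ filters on h, owned by the left side.
E' = (σ[h>=3](R) ⋈[h=c] S)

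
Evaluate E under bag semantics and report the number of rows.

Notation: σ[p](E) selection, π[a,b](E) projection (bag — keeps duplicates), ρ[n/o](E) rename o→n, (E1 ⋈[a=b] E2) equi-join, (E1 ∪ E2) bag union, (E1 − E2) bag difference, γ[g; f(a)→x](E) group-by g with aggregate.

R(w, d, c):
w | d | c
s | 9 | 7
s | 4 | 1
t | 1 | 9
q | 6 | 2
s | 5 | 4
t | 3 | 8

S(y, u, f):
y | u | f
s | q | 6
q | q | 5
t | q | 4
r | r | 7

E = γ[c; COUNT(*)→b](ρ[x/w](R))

Per-node cardinality:
  R → 6
  ρ[x/w](R) → 6
  γ[c; COUNT(*)→b](ρ[x/w](R)) → 6

|E| = 6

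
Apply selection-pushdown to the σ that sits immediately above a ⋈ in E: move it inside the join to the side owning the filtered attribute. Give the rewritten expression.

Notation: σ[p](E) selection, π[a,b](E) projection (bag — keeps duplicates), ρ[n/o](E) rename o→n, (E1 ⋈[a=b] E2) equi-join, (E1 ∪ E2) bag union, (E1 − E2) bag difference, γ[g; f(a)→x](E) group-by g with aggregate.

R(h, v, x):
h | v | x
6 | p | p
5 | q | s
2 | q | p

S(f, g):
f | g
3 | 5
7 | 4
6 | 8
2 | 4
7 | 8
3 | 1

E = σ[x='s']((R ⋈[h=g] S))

σ filters on x, owned by the left side.
E' = (σ[x='s'](R) ⋈[h=g] S)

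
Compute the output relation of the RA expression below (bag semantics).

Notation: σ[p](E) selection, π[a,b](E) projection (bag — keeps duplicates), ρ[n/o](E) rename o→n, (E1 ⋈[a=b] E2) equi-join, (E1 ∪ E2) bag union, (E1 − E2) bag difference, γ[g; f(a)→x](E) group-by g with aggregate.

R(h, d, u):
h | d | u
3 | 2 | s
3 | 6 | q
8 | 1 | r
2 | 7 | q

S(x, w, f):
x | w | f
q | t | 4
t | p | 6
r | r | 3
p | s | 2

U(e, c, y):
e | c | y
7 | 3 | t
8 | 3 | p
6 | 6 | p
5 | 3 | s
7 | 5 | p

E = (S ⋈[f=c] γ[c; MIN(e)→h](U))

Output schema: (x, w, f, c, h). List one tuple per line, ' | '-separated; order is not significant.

Row counts bottom-up:
  S → 4
  U → 5
  γ[c; MIN(e)→h](U) → 3
  (S ⋈[f=c] γ[c; MIN(e)→h](U)) → 2

== RESULT ==
x | w | f | c | h
r | r | 3 | 3 | 5
t | p | 6 | 6 | 6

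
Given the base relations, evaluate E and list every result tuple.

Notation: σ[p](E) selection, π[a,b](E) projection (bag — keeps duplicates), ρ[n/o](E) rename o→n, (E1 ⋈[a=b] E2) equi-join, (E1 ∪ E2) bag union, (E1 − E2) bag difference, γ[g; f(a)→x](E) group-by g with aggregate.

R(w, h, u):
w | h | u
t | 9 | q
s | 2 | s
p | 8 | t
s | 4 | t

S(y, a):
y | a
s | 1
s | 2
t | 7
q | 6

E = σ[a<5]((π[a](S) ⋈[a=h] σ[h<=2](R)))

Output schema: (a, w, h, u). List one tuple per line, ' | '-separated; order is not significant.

Subexpression sizes:
  S → 4
  π[a](S) → 4
  R → 4
  σ[h<=2](R) → 1
  (π[a](S) ⋈[a=h] σ[h<=2](R)) → 1
  σ[a<5]((π[a](S) ⋈[a=h] σ[h<=2](R))) → 1

== RESULT ==
a | w | h | u
2 | s | 2 | s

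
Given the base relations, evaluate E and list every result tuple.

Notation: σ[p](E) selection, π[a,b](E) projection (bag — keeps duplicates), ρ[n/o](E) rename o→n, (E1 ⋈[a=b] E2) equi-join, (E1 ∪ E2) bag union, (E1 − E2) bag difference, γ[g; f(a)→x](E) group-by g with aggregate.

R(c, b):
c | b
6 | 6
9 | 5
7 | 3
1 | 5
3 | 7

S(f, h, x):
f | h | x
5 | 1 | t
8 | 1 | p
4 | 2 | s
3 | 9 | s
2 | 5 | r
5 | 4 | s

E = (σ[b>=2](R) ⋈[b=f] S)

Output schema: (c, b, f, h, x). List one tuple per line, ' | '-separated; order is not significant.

Per-node cardinality:
  R → 5
  σ[b>=2](R) → 5
  S → 6
  (σ[b>=2](R) ⋈[b=f] S) → 5

== RESULT ==
c | b | f | h | x
1 | 5 | 5 | 1 | t
1 | 5 | 5 | 4 | s
7 | 3 | 3 | 9 | s
9 | 5 | 5 | 1 | t
9 | 5 | 5 | 4 | s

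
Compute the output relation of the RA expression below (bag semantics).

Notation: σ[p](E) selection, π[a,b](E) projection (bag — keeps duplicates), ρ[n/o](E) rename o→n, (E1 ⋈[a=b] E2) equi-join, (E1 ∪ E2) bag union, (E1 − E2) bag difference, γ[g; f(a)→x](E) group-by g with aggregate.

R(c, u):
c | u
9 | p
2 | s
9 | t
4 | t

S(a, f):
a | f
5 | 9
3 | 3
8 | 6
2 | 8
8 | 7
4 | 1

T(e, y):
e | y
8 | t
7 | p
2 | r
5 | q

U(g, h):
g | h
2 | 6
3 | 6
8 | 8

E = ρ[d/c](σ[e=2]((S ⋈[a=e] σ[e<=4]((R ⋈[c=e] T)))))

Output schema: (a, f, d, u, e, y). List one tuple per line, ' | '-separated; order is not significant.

Row counts bottom-up:
  S → 6
  R → 4
  T → 4
  (R ⋈[c=e] T) → 1
  σ[e<=4]((R ⋈[c=e] T)) → 1
  (S ⋈[a=e] σ[e<=4]((R ⋈[c=e] T))) → 1
  σ[e=2]((S ⋈[a=e] σ[e<=4]((R ⋈[c=e] T)))) → 1
  ρ[d/c](σ[e=2]((S ⋈[a=e] σ[e<=4]((R ⋈[c=e] T))))) → 1

== RESULT ==
a | f | d | u | e | y
2 | 8 | 2 | s | 2 | r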